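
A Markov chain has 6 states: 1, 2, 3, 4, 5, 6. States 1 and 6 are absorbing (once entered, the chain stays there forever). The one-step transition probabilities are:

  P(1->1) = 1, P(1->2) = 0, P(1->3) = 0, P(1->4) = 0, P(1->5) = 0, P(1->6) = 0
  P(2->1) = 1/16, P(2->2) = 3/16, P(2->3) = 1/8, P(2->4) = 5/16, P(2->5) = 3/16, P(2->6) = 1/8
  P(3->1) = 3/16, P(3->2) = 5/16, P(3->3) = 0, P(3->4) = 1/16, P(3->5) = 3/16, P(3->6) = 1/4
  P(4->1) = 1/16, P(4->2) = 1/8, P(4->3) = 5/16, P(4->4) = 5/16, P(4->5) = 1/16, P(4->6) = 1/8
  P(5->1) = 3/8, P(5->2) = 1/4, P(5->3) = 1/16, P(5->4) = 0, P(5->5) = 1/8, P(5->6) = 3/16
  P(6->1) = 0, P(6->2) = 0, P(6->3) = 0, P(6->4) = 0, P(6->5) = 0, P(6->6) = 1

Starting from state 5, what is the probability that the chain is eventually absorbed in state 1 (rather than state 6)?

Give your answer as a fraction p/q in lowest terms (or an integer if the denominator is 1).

Answer: 2169/3664

Derivation:
Let a_i = P(absorbed in 1 | start in state i).
Boundary conditions: a_1 = 1, a_6 = 0.
For each transient state i, a_i = sum_j P(i->j) * a_j:
  a_2 = 1/16*a_1 + 3/16*a_2 + 1/8*a_3 + 5/16*a_4 + 3/16*a_5 + 1/8*a_6
  a_3 = 3/16*a_1 + 5/16*a_2 + 0*a_3 + 1/16*a_4 + 3/16*a_5 + 1/4*a_6
  a_4 = 1/16*a_1 + 1/8*a_2 + 5/16*a_3 + 5/16*a_4 + 1/16*a_5 + 1/8*a_6
  a_5 = 3/8*a_1 + 1/4*a_2 + 1/16*a_3 + 0*a_4 + 1/8*a_5 + 3/16*a_6

Substituting a_1 = 1 and a_6 = 0, rearrange to (I - Q) a = r where r[i] = P(i -> 1):
  [13/16, -1/8, -5/16, -3/16] . (a_2, a_3, a_4, a_5) = 1/16
  [-5/16, 1, -1/16, -3/16] . (a_2, a_3, a_4, a_5) = 3/16
  [-1/8, -5/16, 11/16, -1/16] . (a_2, a_3, a_4, a_5) = 1/16
  [-1/4, -1/16, 0, 7/8] . (a_2, a_3, a_4, a_5) = 3/8

Solving yields:
  a_2 = 625/1374
  a_3 = 2573/5496
  a_4 = 1613/3664
  a_5 = 2169/3664

Starting state is 5, so the absorption probability is a_5 = 2169/3664.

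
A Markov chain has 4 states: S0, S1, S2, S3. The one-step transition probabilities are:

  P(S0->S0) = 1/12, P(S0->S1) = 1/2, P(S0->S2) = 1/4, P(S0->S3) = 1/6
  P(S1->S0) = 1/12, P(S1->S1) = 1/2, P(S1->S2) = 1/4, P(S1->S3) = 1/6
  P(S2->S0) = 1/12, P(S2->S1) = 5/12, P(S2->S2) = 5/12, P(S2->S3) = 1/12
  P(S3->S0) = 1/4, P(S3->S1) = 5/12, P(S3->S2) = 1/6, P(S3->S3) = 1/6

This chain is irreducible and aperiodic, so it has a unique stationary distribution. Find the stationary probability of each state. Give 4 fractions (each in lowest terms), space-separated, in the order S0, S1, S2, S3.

The stationary distribution satisfies pi = pi * P, i.e.:
  pi_S0 = 1/12*pi_S0 + 1/12*pi_S1 + 1/12*pi_S2 + 1/4*pi_S3
  pi_S1 = 1/2*pi_S0 + 1/2*pi_S1 + 5/12*pi_S2 + 5/12*pi_S3
  pi_S2 = 1/4*pi_S0 + 1/4*pi_S1 + 5/12*pi_S2 + 1/6*pi_S3
  pi_S3 = 1/6*pi_S0 + 1/6*pi_S1 + 1/12*pi_S2 + 1/6*pi_S3
with normalization: pi_S0 + pi_S1 + pi_S2 + pi_S3 = 1.

Using the first 3 balance equations plus normalization, the linear system A*pi = b is:
  [-11/12, 1/12, 1/12, 1/4] . pi = 0
  [1/2, -1/2, 5/12, 5/12] . pi = 0
  [1/4, 1/4, -7/12, 1/6] . pi = 0
  [1, 1, 1, 1] . pi = 1

Solving yields:
  pi_S0 = 3/28
  pi_S1 = 13/28
  pi_S2 = 2/7
  pi_S3 = 1/7

Verification (pi * P):
  3/28*1/12 + 13/28*1/12 + 2/7*1/12 + 1/7*1/4 = 3/28 = pi_S0  (ok)
  3/28*1/2 + 13/28*1/2 + 2/7*5/12 + 1/7*5/12 = 13/28 = pi_S1  (ok)
  3/28*1/4 + 13/28*1/4 + 2/7*5/12 + 1/7*1/6 = 2/7 = pi_S2  (ok)
  3/28*1/6 + 13/28*1/6 + 2/7*1/12 + 1/7*1/6 = 1/7 = pi_S3  (ok)

Answer: 3/28 13/28 2/7 1/7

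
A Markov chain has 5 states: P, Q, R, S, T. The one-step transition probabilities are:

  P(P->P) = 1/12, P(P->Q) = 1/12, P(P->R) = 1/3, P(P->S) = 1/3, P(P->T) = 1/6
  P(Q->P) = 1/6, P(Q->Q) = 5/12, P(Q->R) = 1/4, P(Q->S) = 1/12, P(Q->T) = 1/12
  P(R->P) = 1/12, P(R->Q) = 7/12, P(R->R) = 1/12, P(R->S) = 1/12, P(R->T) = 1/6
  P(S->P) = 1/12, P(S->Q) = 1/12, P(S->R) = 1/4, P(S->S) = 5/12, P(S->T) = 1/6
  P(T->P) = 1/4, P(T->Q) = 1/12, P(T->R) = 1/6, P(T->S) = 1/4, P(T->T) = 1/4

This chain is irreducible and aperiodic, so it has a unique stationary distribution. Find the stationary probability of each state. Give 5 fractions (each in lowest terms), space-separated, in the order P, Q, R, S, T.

The stationary distribution satisfies pi = pi * P, i.e.:
  pi_P = 1/12*pi_P + 1/6*pi_Q + 1/12*pi_R + 1/12*pi_S + 1/4*pi_T
  pi_Q = 1/12*pi_P + 5/12*pi_Q + 7/12*pi_R + 1/12*pi_S + 1/12*pi_T
  pi_R = 1/3*pi_P + 1/4*pi_Q + 1/12*pi_R + 1/4*pi_S + 1/6*pi_T
  pi_S = 1/3*pi_P + 1/12*pi_Q + 1/12*pi_R + 5/12*pi_S + 1/4*pi_T
  pi_T = 1/6*pi_P + 1/12*pi_Q + 1/6*pi_R + 1/6*pi_S + 1/4*pi_T
with normalization: pi_P + pi_Q + pi_R + pi_S + pi_T = 1.

Using the first 4 balance equations plus normalization, the linear system A*pi = b is:
  [-11/12, 1/6, 1/12, 1/12, 1/4] . pi = 0
  [1/12, -7/12, 7/12, 1/12, 1/12] . pi = 0
  [1/3, 1/4, -11/12, 1/4, 1/6] . pi = 0
  [1/3, 1/12, 1/12, -7/12, 1/4] . pi = 0
  [1, 1, 1, 1, 1] . pi = 1

Solving yields:
  pi_P = 325/2443
  pi_Q = 695/2443
  pi_R = 1039/4886
  pi_S = 1045/4886
  pi_T = 381/2443

Verification (pi * P):
  325/2443*1/12 + 695/2443*1/6 + 1039/4886*1/12 + 1045/4886*1/12 + 381/2443*1/4 = 325/2443 = pi_P  (ok)
  325/2443*1/12 + 695/2443*5/12 + 1039/4886*7/12 + 1045/4886*1/12 + 381/2443*1/12 = 695/2443 = pi_Q  (ok)
  325/2443*1/3 + 695/2443*1/4 + 1039/4886*1/12 + 1045/4886*1/4 + 381/2443*1/6 = 1039/4886 = pi_R  (ok)
  325/2443*1/3 + 695/2443*1/12 + 1039/4886*1/12 + 1045/4886*5/12 + 381/2443*1/4 = 1045/4886 = pi_S  (ok)
  325/2443*1/6 + 695/2443*1/12 + 1039/4886*1/6 + 1045/4886*1/6 + 381/2443*1/4 = 381/2443 = pi_T  (ok)

Answer: 325/2443 695/2443 1039/4886 1045/4886 381/2443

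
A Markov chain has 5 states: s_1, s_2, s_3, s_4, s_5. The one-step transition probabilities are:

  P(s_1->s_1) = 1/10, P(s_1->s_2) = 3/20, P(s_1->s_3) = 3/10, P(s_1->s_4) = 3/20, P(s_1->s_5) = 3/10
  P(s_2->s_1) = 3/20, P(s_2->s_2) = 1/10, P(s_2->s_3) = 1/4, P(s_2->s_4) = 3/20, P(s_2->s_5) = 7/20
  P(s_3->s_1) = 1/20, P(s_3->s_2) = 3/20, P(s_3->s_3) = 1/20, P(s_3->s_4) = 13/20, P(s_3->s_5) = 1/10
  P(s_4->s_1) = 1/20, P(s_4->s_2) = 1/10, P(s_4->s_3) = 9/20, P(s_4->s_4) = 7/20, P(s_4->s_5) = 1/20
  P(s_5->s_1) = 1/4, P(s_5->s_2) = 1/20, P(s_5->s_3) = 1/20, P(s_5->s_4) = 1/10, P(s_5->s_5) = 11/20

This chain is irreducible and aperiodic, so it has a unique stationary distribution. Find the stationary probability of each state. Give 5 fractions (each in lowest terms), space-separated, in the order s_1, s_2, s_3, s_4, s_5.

The stationary distribution satisfies pi = pi * P, i.e.:
  pi_s_1 = 1/10*pi_s_1 + 3/20*pi_s_2 + 1/20*pi_s_3 + 1/20*pi_s_4 + 1/4*pi_s_5
  pi_s_2 = 3/20*pi_s_1 + 1/10*pi_s_2 + 3/20*pi_s_3 + 1/10*pi_s_4 + 1/20*pi_s_5
  pi_s_3 = 3/10*pi_s_1 + 1/4*pi_s_2 + 1/20*pi_s_3 + 9/20*pi_s_4 + 1/20*pi_s_5
  pi_s_4 = 3/20*pi_s_1 + 3/20*pi_s_2 + 13/20*pi_s_3 + 7/20*pi_s_4 + 1/10*pi_s_5
  pi_s_5 = 3/10*pi_s_1 + 7/20*pi_s_2 + 1/10*pi_s_3 + 1/20*pi_s_4 + 11/20*pi_s_5
with normalization: pi_s_1 + pi_s_2 + pi_s_3 + pi_s_4 + pi_s_5 = 1.

Using the first 4 balance equations plus normalization, the linear system A*pi = b is:
  [-9/10, 3/20, 1/20, 1/20, 1/4] . pi = 0
  [3/20, -9/10, 3/20, 1/10, 1/20] . pi = 0
  [3/10, 1/4, -19/20, 9/20, 1/20] . pi = 0
  [3/20, 3/20, 13/20, -13/20, 1/10] . pi = 0
  [1, 1, 1, 1, 1] . pi = 1

Solving yields:
  pi_s_1 = 5879/51221
  pi_s_2 = 5370/51221
  pi_s_3 = 11514/51221
  pi_s_4 = 16023/51221
  pi_s_5 = 12435/51221

Verification (pi * P):
  5879/51221*1/10 + 5370/51221*3/20 + 11514/51221*1/20 + 16023/51221*1/20 + 12435/51221*1/4 = 5879/51221 = pi_s_1  (ok)
  5879/51221*3/20 + 5370/51221*1/10 + 11514/51221*3/20 + 16023/51221*1/10 + 12435/51221*1/20 = 5370/51221 = pi_s_2  (ok)
  5879/51221*3/10 + 5370/51221*1/4 + 11514/51221*1/20 + 16023/51221*9/20 + 12435/51221*1/20 = 11514/51221 = pi_s_3  (ok)
  5879/51221*3/20 + 5370/51221*3/20 + 11514/51221*13/20 + 16023/51221*7/20 + 12435/51221*1/10 = 16023/51221 = pi_s_4  (ok)
  5879/51221*3/10 + 5370/51221*7/20 + 11514/51221*1/10 + 16023/51221*1/20 + 12435/51221*11/20 = 12435/51221 = pi_s_5  (ok)

Answer: 5879/51221 5370/51221 11514/51221 16023/51221 12435/51221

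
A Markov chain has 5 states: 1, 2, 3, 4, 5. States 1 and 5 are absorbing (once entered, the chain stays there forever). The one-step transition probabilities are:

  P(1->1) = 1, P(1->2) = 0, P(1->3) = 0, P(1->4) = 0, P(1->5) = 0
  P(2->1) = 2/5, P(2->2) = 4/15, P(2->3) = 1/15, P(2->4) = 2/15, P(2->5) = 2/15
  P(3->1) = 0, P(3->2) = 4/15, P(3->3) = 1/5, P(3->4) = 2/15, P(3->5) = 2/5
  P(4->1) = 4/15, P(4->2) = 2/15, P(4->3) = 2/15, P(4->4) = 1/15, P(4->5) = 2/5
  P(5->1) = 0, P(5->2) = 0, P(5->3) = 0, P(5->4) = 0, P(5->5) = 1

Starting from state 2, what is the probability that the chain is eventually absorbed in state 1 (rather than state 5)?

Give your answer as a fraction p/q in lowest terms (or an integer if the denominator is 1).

Let a_i = P(absorbed in 1 | start in state i).
Boundary conditions: a_1 = 1, a_5 = 0.
For each transient state i, a_i = sum_j P(i->j) * a_j:
  a_2 = 2/5*a_1 + 4/15*a_2 + 1/15*a_3 + 2/15*a_4 + 2/15*a_5
  a_3 = 0*a_1 + 4/15*a_2 + 1/5*a_3 + 2/15*a_4 + 2/5*a_5
  a_4 = 4/15*a_1 + 2/15*a_2 + 2/15*a_3 + 1/15*a_4 + 2/5*a_5

Substituting a_1 = 1 and a_5 = 0, rearrange to (I - Q) a = r where r[i] = P(i -> 1):
  [11/15, -1/15, -2/15] . (a_2, a_3, a_4) = 2/5
  [-4/15, 4/5, -2/15] . (a_2, a_3, a_4) = 0
  [-2/15, -2/15, 14/15] . (a_2, a_3, a_4) = 4/15

Solving yields:
  a_2 = 68/105
  a_3 = 2/7
  a_4 = 44/105

Starting state is 2, so the absorption probability is a_2 = 68/105.

Answer: 68/105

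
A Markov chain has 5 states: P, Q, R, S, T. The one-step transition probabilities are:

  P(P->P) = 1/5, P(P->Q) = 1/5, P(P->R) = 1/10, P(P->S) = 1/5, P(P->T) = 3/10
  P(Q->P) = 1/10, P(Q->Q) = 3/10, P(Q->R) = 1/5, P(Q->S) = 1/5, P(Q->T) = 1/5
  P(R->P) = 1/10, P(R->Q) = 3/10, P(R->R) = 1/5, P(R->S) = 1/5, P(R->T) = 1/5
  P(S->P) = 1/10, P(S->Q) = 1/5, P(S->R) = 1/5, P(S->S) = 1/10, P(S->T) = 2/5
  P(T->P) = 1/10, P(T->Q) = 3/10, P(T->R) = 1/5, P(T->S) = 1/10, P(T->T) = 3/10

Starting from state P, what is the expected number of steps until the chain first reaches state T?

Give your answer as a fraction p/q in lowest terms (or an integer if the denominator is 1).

Let h_i = expected steps to first reach T from state i.
Boundary: h_T = 0.
First-step equations for the other states:
  h_P = 1 + 1/5*h_P + 1/5*h_Q + 1/10*h_R + 1/5*h_S + 3/10*h_T
  h_Q = 1 + 1/10*h_P + 3/10*h_Q + 1/5*h_R + 1/5*h_S + 1/5*h_T
  h_R = 1 + 1/10*h_P + 3/10*h_Q + 1/5*h_R + 1/5*h_S + 1/5*h_T
  h_S = 1 + 1/10*h_P + 1/5*h_Q + 1/5*h_R + 1/10*h_S + 2/5*h_T

Substituting h_T = 0 and rearranging gives the linear system (I - Q) h = 1:
  [4/5, -1/5, -1/10, -1/5] . (h_P, h_Q, h_R, h_S) = 1
  [-1/10, 7/10, -1/5, -1/5] . (h_P, h_Q, h_R, h_S) = 1
  [-1/10, -3/10, 4/5, -1/5] . (h_P, h_Q, h_R, h_S) = 1
  [-1/10, -1/5, -1/5, 9/10] . (h_P, h_Q, h_R, h_S) = 1

Solving yields:
  h_P = 176/49
  h_Q = 198/49
  h_R = 198/49
  h_S = 162/49

Starting state is P, so the expected hitting time is h_P = 176/49.

Answer: 176/49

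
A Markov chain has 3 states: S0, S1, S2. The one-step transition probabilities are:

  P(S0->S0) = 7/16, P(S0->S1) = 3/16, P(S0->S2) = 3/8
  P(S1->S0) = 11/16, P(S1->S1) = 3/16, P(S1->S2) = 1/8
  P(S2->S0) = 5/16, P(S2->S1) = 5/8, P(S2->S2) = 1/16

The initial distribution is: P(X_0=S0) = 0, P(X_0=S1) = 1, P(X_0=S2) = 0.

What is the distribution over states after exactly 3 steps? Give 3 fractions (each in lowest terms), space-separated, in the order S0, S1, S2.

Propagating the distribution step by step (d_{t+1} = d_t * P):
d_0 = (S0=0, S1=1, S2=0)
  d_1[S0] = 0*7/16 + 1*11/16 + 0*5/16 = 11/16
  d_1[S1] = 0*3/16 + 1*3/16 + 0*5/8 = 3/16
  d_1[S2] = 0*3/8 + 1*1/8 + 0*1/16 = 1/8
d_1 = (S0=11/16, S1=3/16, S2=1/8)
  d_2[S0] = 11/16*7/16 + 3/16*11/16 + 1/8*5/16 = 15/32
  d_2[S1] = 11/16*3/16 + 3/16*3/16 + 1/8*5/8 = 31/128
  d_2[S2] = 11/16*3/8 + 3/16*1/8 + 1/8*1/16 = 37/128
d_2 = (S0=15/32, S1=31/128, S2=37/128)
  d_3[S0] = 15/32*7/16 + 31/128*11/16 + 37/128*5/16 = 473/1024
  d_3[S1] = 15/32*3/16 + 31/128*3/16 + 37/128*5/8 = 643/2048
  d_3[S2] = 15/32*3/8 + 31/128*1/8 + 37/128*1/16 = 459/2048
d_3 = (S0=473/1024, S1=643/2048, S2=459/2048)

Answer: 473/1024 643/2048 459/2048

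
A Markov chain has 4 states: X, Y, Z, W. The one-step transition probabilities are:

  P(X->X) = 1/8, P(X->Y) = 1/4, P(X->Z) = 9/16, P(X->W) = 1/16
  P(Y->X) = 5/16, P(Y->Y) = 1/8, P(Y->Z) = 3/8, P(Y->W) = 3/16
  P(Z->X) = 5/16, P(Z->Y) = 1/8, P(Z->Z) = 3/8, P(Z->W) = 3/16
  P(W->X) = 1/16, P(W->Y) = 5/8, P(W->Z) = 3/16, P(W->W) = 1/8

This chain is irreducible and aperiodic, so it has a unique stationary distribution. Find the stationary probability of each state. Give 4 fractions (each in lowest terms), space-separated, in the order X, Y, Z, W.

The stationary distribution satisfies pi = pi * P, i.e.:
  pi_X = 1/8*pi_X + 5/16*pi_Y + 5/16*pi_Z + 1/16*pi_W
  pi_Y = 1/4*pi_X + 1/8*pi_Y + 1/8*pi_Z + 5/8*pi_W
  pi_Z = 9/16*pi_X + 3/8*pi_Y + 3/8*pi_Z + 3/16*pi_W
  pi_W = 1/16*pi_X + 3/16*pi_Y + 3/16*pi_Z + 1/8*pi_W
with normalization: pi_X + pi_Y + pi_Z + pi_W = 1.

Using the first 3 balance equations plus normalization, the linear system A*pi = b is:
  [-7/8, 5/16, 5/16, 1/16] . pi = 0
  [1/4, -7/8, 1/8, 5/8] . pi = 0
  [9/16, 3/8, -5/8, 3/16] . pi = 0
  [1, 1, 1, 1] . pi = 1

Solving yields:
  pi_X = 73/315
  pi_Y = 8/35
  pi_Z = 41/105
  pi_W = 47/315

Verification (pi * P):
  73/315*1/8 + 8/35*5/16 + 41/105*5/16 + 47/315*1/16 = 73/315 = pi_X  (ok)
  73/315*1/4 + 8/35*1/8 + 41/105*1/8 + 47/315*5/8 = 8/35 = pi_Y  (ok)
  73/315*9/16 + 8/35*3/8 + 41/105*3/8 + 47/315*3/16 = 41/105 = pi_Z  (ok)
  73/315*1/16 + 8/35*3/16 + 41/105*3/16 + 47/315*1/8 = 47/315 = pi_W  (ok)

Answer: 73/315 8/35 41/105 47/315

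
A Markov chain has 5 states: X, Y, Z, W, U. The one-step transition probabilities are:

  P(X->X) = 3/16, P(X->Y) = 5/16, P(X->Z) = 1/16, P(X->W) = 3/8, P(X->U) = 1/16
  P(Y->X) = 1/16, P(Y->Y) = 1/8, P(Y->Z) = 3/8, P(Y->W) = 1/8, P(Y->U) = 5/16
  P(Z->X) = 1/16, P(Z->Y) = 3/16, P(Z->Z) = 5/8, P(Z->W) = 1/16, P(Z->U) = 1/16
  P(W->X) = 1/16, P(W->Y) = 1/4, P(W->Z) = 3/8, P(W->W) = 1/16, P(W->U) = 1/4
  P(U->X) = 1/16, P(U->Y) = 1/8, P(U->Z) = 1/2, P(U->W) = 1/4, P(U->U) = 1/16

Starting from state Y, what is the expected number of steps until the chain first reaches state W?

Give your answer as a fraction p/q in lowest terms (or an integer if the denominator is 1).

Let h_i = expected steps to first reach W from state i.
Boundary: h_W = 0.
First-step equations for the other states:
  h_X = 1 + 3/16*h_X + 5/16*h_Y + 1/16*h_Z + 3/8*h_W + 1/16*h_U
  h_Y = 1 + 1/16*h_X + 1/8*h_Y + 3/8*h_Z + 1/8*h_W + 5/16*h_U
  h_Z = 1 + 1/16*h_X + 3/16*h_Y + 5/8*h_Z + 1/16*h_W + 1/16*h_U
  h_U = 1 + 1/16*h_X + 1/8*h_Y + 1/2*h_Z + 1/4*h_W + 1/16*h_U

Substituting h_W = 0 and rearranging gives the linear system (I - Q) h = 1:
  [13/16, -5/16, -1/16, -1/16] . (h_X, h_Y, h_Z, h_U) = 1
  [-1/16, 7/8, -3/8, -5/16] . (h_X, h_Y, h_Z, h_U) = 1
  [-1/16, -3/16, 3/8, -1/16] . (h_X, h_Y, h_Z, h_U) = 1
  [-1/16, -1/8, -1/2, 15/16] . (h_X, h_Y, h_Z, h_U) = 1

Solving yields:
  h_X = 4856/897
  h_Y = 6944/897
  h_Z = 112/13
  h_U = 6328/897

Starting state is Y, so the expected hitting time is h_Y = 6944/897.

Answer: 6944/897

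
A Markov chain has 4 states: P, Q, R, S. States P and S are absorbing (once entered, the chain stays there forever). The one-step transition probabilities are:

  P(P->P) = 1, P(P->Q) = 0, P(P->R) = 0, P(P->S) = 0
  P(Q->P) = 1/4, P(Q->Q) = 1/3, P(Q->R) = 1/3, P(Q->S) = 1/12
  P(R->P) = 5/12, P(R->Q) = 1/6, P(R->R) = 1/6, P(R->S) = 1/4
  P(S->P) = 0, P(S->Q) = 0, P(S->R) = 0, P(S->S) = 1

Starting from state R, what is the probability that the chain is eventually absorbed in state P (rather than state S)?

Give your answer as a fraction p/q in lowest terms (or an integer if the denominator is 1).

Answer: 23/36

Derivation:
Let a_i = P(absorbed in P | start in state i).
Boundary conditions: a_P = 1, a_S = 0.
For each transient state i, a_i = sum_j P(i->j) * a_j:
  a_Q = 1/4*a_P + 1/3*a_Q + 1/3*a_R + 1/12*a_S
  a_R = 5/12*a_P + 1/6*a_Q + 1/6*a_R + 1/4*a_S

Substituting a_P = 1 and a_S = 0, rearrange to (I - Q) a = r where r[i] = P(i -> P):
  [2/3, -1/3] . (a_Q, a_R) = 1/4
  [-1/6, 5/6] . (a_Q, a_R) = 5/12

Solving yields:
  a_Q = 25/36
  a_R = 23/36

Starting state is R, so the absorption probability is a_R = 23/36.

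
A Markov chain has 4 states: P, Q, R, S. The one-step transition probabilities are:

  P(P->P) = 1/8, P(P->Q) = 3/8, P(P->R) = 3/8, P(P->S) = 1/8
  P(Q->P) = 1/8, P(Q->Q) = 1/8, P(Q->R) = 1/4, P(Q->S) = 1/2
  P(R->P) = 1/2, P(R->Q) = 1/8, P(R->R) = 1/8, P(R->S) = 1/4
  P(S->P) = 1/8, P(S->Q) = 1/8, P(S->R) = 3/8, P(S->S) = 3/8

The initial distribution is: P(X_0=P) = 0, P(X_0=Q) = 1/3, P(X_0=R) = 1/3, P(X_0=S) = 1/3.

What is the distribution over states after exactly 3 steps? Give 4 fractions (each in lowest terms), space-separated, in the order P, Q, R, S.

Propagating the distribution step by step (d_{t+1} = d_t * P):
d_0 = (P=0, Q=1/3, R=1/3, S=1/3)
  d_1[P] = 0*1/8 + 1/3*1/8 + 1/3*1/2 + 1/3*1/8 = 1/4
  d_1[Q] = 0*3/8 + 1/3*1/8 + 1/3*1/8 + 1/3*1/8 = 1/8
  d_1[R] = 0*3/8 + 1/3*1/4 + 1/3*1/8 + 1/3*3/8 = 1/4
  d_1[S] = 0*1/8 + 1/3*1/2 + 1/3*1/4 + 1/3*3/8 = 3/8
d_1 = (P=1/4, Q=1/8, R=1/4, S=3/8)
  d_2[P] = 1/4*1/8 + 1/8*1/8 + 1/4*1/2 + 3/8*1/8 = 7/32
  d_2[Q] = 1/4*3/8 + 1/8*1/8 + 1/4*1/8 + 3/8*1/8 = 3/16
  d_2[R] = 1/4*3/8 + 1/8*1/4 + 1/4*1/8 + 3/8*3/8 = 19/64
  d_2[S] = 1/4*1/8 + 1/8*1/2 + 1/4*1/4 + 3/8*3/8 = 19/64
d_2 = (P=7/32, Q=3/16, R=19/64, S=19/64)
  d_3[P] = 7/32*1/8 + 3/16*1/8 + 19/64*1/2 + 19/64*1/8 = 121/512
  d_3[Q] = 7/32*3/8 + 3/16*1/8 + 19/64*1/8 + 19/64*1/8 = 23/128
  d_3[R] = 7/32*3/8 + 3/16*1/4 + 19/64*1/8 + 19/64*3/8 = 71/256
  d_3[S] = 7/32*1/8 + 3/16*1/2 + 19/64*1/4 + 19/64*3/8 = 157/512
d_3 = (P=121/512, Q=23/128, R=71/256, S=157/512)

Answer: 121/512 23/128 71/256 157/512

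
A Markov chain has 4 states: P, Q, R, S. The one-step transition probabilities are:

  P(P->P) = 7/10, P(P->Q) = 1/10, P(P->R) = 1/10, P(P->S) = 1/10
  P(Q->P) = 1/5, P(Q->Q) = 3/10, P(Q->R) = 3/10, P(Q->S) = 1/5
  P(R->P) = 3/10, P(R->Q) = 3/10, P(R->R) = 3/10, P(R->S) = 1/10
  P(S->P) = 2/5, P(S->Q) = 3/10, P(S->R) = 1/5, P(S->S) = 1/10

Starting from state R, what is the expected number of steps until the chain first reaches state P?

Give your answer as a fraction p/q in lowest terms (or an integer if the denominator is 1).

Answer: 1000/283

Derivation:
Let h_i = expected steps to first reach P from state i.
Boundary: h_P = 0.
First-step equations for the other states:
  h_Q = 1 + 1/5*h_P + 3/10*h_Q + 3/10*h_R + 1/5*h_S
  h_R = 1 + 3/10*h_P + 3/10*h_Q + 3/10*h_R + 1/10*h_S
  h_S = 1 + 2/5*h_P + 3/10*h_Q + 1/5*h_R + 1/10*h_S

Substituting h_P = 0 and rearranging gives the linear system (I - Q) h = 1:
  [7/10, -3/10, -1/5] . (h_Q, h_R, h_S) = 1
  [-3/10, 7/10, -1/10] . (h_Q, h_R, h_S) = 1
  [-3/10, -1/5, 9/10] . (h_Q, h_R, h_S) = 1

Solving yields:
  h_Q = 1090/283
  h_R = 1000/283
  h_S = 900/283

Starting state is R, so the expected hitting time is h_R = 1000/283.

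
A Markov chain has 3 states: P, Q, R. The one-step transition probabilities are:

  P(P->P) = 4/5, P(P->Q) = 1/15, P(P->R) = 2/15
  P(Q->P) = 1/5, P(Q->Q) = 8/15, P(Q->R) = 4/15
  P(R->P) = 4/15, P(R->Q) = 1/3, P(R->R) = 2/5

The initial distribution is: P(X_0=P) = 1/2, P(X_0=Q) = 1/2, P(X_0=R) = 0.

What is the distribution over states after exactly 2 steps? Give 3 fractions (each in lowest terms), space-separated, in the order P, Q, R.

Propagating the distribution step by step (d_{t+1} = d_t * P):
d_0 = (P=1/2, Q=1/2, R=0)
  d_1[P] = 1/2*4/5 + 1/2*1/5 + 0*4/15 = 1/2
  d_1[Q] = 1/2*1/15 + 1/2*8/15 + 0*1/3 = 3/10
  d_1[R] = 1/2*2/15 + 1/2*4/15 + 0*2/5 = 1/5
d_1 = (P=1/2, Q=3/10, R=1/5)
  d_2[P] = 1/2*4/5 + 3/10*1/5 + 1/5*4/15 = 77/150
  d_2[Q] = 1/2*1/15 + 3/10*8/15 + 1/5*1/3 = 13/50
  d_2[R] = 1/2*2/15 + 3/10*4/15 + 1/5*2/5 = 17/75
d_2 = (P=77/150, Q=13/50, R=17/75)

Answer: 77/150 13/50 17/75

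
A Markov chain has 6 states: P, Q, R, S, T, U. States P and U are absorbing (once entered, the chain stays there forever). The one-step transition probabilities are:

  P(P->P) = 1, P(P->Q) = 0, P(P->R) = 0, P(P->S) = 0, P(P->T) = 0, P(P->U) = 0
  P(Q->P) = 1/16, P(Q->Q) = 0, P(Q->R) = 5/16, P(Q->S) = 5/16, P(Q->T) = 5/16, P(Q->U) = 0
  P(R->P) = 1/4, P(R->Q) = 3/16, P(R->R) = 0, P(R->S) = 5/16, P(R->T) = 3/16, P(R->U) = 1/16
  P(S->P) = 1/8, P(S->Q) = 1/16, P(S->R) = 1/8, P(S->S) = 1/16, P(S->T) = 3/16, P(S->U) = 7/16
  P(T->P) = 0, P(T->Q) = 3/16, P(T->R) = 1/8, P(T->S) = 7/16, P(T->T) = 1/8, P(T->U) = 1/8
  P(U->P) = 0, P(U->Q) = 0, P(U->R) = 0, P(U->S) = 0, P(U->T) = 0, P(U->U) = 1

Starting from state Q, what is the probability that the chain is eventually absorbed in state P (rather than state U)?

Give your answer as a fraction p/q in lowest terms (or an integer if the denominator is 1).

Answer: 1031/2686

Derivation:
Let a_i = P(absorbed in P | start in state i).
Boundary conditions: a_P = 1, a_U = 0.
For each transient state i, a_i = sum_j P(i->j) * a_j:
  a_Q = 1/16*a_P + 0*a_Q + 5/16*a_R + 5/16*a_S + 5/16*a_T + 0*a_U
  a_R = 1/4*a_P + 3/16*a_Q + 0*a_R + 5/16*a_S + 3/16*a_T + 1/16*a_U
  a_S = 1/8*a_P + 1/16*a_Q + 1/8*a_R + 1/16*a_S + 3/16*a_T + 7/16*a_U
  a_T = 0*a_P + 3/16*a_Q + 1/8*a_R + 7/16*a_S + 1/8*a_T + 1/8*a_U

Substituting a_P = 1 and a_U = 0, rearrange to (I - Q) a = r where r[i] = P(i -> P):
  [1, -5/16, -5/16, -5/16] . (a_Q, a_R, a_S, a_T) = 1/16
  [-3/16, 1, -5/16, -3/16] . (a_Q, a_R, a_S, a_T) = 1/4
  [-1/16, -1/8, 15/16, -3/16] . (a_Q, a_R, a_S, a_T) = 1/8
  [-3/16, -1/8, -7/16, 7/8] . (a_Q, a_R, a_S, a_T) = 0

Solving yields:
  a_Q = 1031/2686
  a_R = 1243/2686
  a_S = 747/2686
  a_T = 386/1343

Starting state is Q, so the absorption probability is a_Q = 1031/2686.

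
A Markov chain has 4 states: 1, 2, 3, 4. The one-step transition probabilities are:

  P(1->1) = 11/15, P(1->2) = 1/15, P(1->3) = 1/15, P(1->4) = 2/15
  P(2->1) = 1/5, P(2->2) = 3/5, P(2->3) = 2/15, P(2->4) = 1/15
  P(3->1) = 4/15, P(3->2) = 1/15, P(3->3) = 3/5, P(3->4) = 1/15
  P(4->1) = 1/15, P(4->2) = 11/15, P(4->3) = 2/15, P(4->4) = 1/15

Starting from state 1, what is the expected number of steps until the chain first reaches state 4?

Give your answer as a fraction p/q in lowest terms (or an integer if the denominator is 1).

Let h_i = expected steps to first reach 4 from state i.
Boundary: h_4 = 0.
First-step equations for the other states:
  h_1 = 1 + 11/15*h_1 + 1/15*h_2 + 1/15*h_3 + 2/15*h_4
  h_2 = 1 + 1/5*h_1 + 3/5*h_2 + 2/15*h_3 + 1/15*h_4
  h_3 = 1 + 4/15*h_1 + 1/15*h_2 + 3/5*h_3 + 1/15*h_4

Substituting h_4 = 0 and rearranging gives the linear system (I - Q) h = 1:
  [4/15, -1/15, -1/15] . (h_1, h_2, h_3) = 1
  [-1/5, 2/5, -2/15] . (h_1, h_2, h_3) = 1
  [-4/15, -1/15, 2/5] . (h_1, h_2, h_3) = 1

Solving yields:
  h_1 = 735/83
  h_2 = 855/83
  h_3 = 840/83

Starting state is 1, so the expected hitting time is h_1 = 735/83.

Answer: 735/83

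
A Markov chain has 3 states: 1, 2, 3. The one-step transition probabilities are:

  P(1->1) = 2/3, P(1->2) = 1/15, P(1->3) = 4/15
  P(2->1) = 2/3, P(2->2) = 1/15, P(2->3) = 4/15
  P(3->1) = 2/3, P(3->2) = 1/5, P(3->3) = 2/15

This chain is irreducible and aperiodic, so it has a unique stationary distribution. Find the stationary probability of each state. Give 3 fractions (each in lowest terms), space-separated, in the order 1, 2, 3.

Answer: 2/3 5/51 4/17

Derivation:
The stationary distribution satisfies pi = pi * P, i.e.:
  pi_1 = 2/3*pi_1 + 2/3*pi_2 + 2/3*pi_3
  pi_2 = 1/15*pi_1 + 1/15*pi_2 + 1/5*pi_3
  pi_3 = 4/15*pi_1 + 4/15*pi_2 + 2/15*pi_3
with normalization: pi_1 + pi_2 + pi_3 = 1.

Using the first 2 balance equations plus normalization, the linear system A*pi = b is:
  [-1/3, 2/3, 2/3] . pi = 0
  [1/15, -14/15, 1/5] . pi = 0
  [1, 1, 1] . pi = 1

Solving yields:
  pi_1 = 2/3
  pi_2 = 5/51
  pi_3 = 4/17

Verification (pi * P):
  2/3*2/3 + 5/51*2/3 + 4/17*2/3 = 2/3 = pi_1  (ok)
  2/3*1/15 + 5/51*1/15 + 4/17*1/5 = 5/51 = pi_2  (ok)
  2/3*4/15 + 5/51*4/15 + 4/17*2/15 = 4/17 = pi_3  (ok)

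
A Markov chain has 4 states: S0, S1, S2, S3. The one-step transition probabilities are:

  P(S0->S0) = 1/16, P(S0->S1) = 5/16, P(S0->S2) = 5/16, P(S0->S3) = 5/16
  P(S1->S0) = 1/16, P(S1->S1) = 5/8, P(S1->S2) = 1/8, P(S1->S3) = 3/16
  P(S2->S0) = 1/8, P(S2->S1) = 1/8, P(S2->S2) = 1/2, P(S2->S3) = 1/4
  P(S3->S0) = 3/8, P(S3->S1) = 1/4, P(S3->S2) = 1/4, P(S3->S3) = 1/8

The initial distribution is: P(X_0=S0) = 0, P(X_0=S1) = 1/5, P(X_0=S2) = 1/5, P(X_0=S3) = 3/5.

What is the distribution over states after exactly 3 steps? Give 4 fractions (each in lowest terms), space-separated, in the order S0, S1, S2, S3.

Propagating the distribution step by step (d_{t+1} = d_t * P):
d_0 = (S0=0, S1=1/5, S2=1/5, S3=3/5)
  d_1[S0] = 0*1/16 + 1/5*1/16 + 1/5*1/8 + 3/5*3/8 = 21/80
  d_1[S1] = 0*5/16 + 1/5*5/8 + 1/5*1/8 + 3/5*1/4 = 3/10
  d_1[S2] = 0*5/16 + 1/5*1/8 + 1/5*1/2 + 3/5*1/4 = 11/40
  d_1[S3] = 0*5/16 + 1/5*3/16 + 1/5*1/4 + 3/5*1/8 = 13/80
d_1 = (S0=21/80, S1=3/10, S2=11/40, S3=13/80)
  d_2[S0] = 21/80*1/16 + 3/10*1/16 + 11/40*1/8 + 13/80*3/8 = 167/1280
  d_2[S1] = 21/80*5/16 + 3/10*5/8 + 11/40*1/8 + 13/80*1/4 = 441/1280
  d_2[S2] = 21/80*5/16 + 3/10*1/8 + 11/40*1/2 + 13/80*1/4 = 381/1280
  d_2[S3] = 21/80*5/16 + 3/10*3/16 + 11/40*1/4 + 13/80*1/8 = 291/1280
d_2 = (S0=167/1280, S1=441/1280, S2=381/1280, S3=291/1280)
  d_3[S0] = 167/1280*1/16 + 441/1280*1/16 + 381/1280*1/8 + 291/1280*3/8 = 779/5120
  d_3[S1] = 167/1280*5/16 + 441/1280*5/8 + 381/1280*1/8 + 291/1280*1/4 = 7171/20480
  d_3[S2] = 167/1280*5/16 + 441/1280*1/8 + 381/1280*1/2 + 291/1280*1/4 = 5929/20480
  d_3[S3] = 167/1280*5/16 + 441/1280*3/16 + 381/1280*1/4 + 291/1280*1/8 = 533/2560
d_3 = (S0=779/5120, S1=7171/20480, S2=5929/20480, S3=533/2560)

Answer: 779/5120 7171/20480 5929/20480 533/2560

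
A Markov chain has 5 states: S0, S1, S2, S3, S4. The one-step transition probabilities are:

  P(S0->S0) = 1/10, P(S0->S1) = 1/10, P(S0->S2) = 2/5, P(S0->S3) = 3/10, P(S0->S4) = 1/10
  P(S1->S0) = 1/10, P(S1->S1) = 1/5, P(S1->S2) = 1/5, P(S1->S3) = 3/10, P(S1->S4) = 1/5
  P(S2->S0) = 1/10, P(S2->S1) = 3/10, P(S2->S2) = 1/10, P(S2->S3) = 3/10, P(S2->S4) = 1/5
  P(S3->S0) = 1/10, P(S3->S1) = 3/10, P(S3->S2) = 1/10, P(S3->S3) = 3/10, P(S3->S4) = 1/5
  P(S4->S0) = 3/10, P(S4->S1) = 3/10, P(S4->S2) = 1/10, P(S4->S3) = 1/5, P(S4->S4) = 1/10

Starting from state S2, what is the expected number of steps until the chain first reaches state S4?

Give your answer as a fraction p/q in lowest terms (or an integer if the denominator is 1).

Let h_i = expected steps to first reach S4 from state i.
Boundary: h_S4 = 0.
First-step equations for the other states:
  h_S0 = 1 + 1/10*h_S0 + 1/10*h_S1 + 2/5*h_S2 + 3/10*h_S3 + 1/10*h_S4
  h_S1 = 1 + 1/10*h_S0 + 1/5*h_S1 + 1/5*h_S2 + 3/10*h_S3 + 1/5*h_S4
  h_S2 = 1 + 1/10*h_S0 + 3/10*h_S1 + 1/10*h_S2 + 3/10*h_S3 + 1/5*h_S4
  h_S3 = 1 + 1/10*h_S0 + 3/10*h_S1 + 1/10*h_S2 + 3/10*h_S3 + 1/5*h_S4

Substituting h_S4 = 0 and rearranging gives the linear system (I - Q) h = 1:
  [9/10, -1/10, -2/5, -3/10] . (h_S0, h_S1, h_S2, h_S3) = 1
  [-1/10, 4/5, -1/5, -3/10] . (h_S0, h_S1, h_S2, h_S3) = 1
  [-1/10, -3/10, 9/10, -3/10] . (h_S0, h_S1, h_S2, h_S3) = 1
  [-1/10, -3/10, -1/10, 7/10] . (h_S0, h_S1, h_S2, h_S3) = 1

Solving yields:
  h_S0 = 110/19
  h_S1 = 100/19
  h_S2 = 100/19
  h_S3 = 100/19

Starting state is S2, so the expected hitting time is h_S2 = 100/19.

Answer: 100/19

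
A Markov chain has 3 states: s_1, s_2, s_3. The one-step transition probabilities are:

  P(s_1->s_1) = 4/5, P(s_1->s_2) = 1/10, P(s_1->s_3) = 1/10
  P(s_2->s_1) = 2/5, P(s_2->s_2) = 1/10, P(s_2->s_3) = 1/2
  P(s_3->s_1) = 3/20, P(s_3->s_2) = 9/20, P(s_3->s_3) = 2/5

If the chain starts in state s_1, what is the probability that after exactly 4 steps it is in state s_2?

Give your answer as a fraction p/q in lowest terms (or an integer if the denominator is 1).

Computing P^4 by repeated multiplication:
P^1 =
  s_1: [4/5, 1/10, 1/10]
  s_2: [2/5, 1/10, 1/2]
  s_3: [3/20, 9/20, 2/5]
P^2 =
  s_1: [139/200, 27/200, 17/100]
  s_2: [87/200, 11/40, 29/100]
  s_3: [9/25, 6/25, 2/5]
P^3 =
  s_1: [1271/2000, 319/2000, 41/200]
  s_2: [1003/2000, 403/2000, 297/1000]
  s_3: [111/250, 6/25, 79/250]
P^4 =
  s_1: [12059/20000, 687/4000, 2253/10000]
  s_2: [10527/20000, 4079/20000, 2697/10000]
  s_3: [2493/5000, 1053/5000, 727/2500]

(P^4)[s_1 -> s_2] = 687/4000

Answer: 687/4000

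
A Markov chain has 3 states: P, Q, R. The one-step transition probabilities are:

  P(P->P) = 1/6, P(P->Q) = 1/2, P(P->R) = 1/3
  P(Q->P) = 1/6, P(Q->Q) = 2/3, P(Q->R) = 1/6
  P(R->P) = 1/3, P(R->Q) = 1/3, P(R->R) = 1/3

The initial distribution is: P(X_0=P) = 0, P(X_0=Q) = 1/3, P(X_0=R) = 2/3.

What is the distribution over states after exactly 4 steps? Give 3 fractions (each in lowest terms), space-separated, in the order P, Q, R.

Propagating the distribution step by step (d_{t+1} = d_t * P):
d_0 = (P=0, Q=1/3, R=2/3)
  d_1[P] = 0*1/6 + 1/3*1/6 + 2/3*1/3 = 5/18
  d_1[Q] = 0*1/2 + 1/3*2/3 + 2/3*1/3 = 4/9
  d_1[R] = 0*1/3 + 1/3*1/6 + 2/3*1/3 = 5/18
d_1 = (P=5/18, Q=4/9, R=5/18)
  d_2[P] = 5/18*1/6 + 4/9*1/6 + 5/18*1/3 = 23/108
  d_2[Q] = 5/18*1/2 + 4/9*2/3 + 5/18*1/3 = 19/36
  d_2[R] = 5/18*1/3 + 4/9*1/6 + 5/18*1/3 = 7/27
d_2 = (P=23/108, Q=19/36, R=7/27)
  d_3[P] = 23/108*1/6 + 19/36*1/6 + 7/27*1/3 = 17/81
  d_3[Q] = 23/108*1/2 + 19/36*2/3 + 7/27*1/3 = 353/648
  d_3[R] = 23/108*1/3 + 19/36*1/6 + 7/27*1/3 = 53/216
d_3 = (P=17/81, Q=353/648, R=53/216)
  d_4[P] = 17/81*1/6 + 353/648*1/6 + 53/216*1/3 = 269/1296
  d_4[Q] = 17/81*1/2 + 353/648*2/3 + 53/216*1/3 = 1069/1944
  d_4[R] = 17/81*1/3 + 353/648*1/6 + 53/216*1/3 = 943/3888
d_4 = (P=269/1296, Q=1069/1944, R=943/3888)

Answer: 269/1296 1069/1944 943/3888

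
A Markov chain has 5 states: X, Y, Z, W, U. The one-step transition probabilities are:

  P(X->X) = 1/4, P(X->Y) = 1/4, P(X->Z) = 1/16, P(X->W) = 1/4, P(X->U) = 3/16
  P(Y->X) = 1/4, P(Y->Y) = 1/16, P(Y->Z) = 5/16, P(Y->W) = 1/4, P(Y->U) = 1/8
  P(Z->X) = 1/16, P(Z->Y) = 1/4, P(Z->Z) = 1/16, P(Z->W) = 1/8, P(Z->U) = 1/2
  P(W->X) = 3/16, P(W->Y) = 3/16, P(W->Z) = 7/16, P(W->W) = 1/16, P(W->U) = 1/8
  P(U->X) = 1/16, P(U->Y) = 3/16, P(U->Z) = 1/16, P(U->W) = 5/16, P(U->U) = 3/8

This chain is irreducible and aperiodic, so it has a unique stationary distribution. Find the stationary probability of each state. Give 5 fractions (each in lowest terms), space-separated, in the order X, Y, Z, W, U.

Answer: 346/2287 424/2287 425/2287 939/4574 1245/4574

Derivation:
The stationary distribution satisfies pi = pi * P, i.e.:
  pi_X = 1/4*pi_X + 1/4*pi_Y + 1/16*pi_Z + 3/16*pi_W + 1/16*pi_U
  pi_Y = 1/4*pi_X + 1/16*pi_Y + 1/4*pi_Z + 3/16*pi_W + 3/16*pi_U
  pi_Z = 1/16*pi_X + 5/16*pi_Y + 1/16*pi_Z + 7/16*pi_W + 1/16*pi_U
  pi_W = 1/4*pi_X + 1/4*pi_Y + 1/8*pi_Z + 1/16*pi_W + 5/16*pi_U
  pi_U = 3/16*pi_X + 1/8*pi_Y + 1/2*pi_Z + 1/8*pi_W + 3/8*pi_U
with normalization: pi_X + pi_Y + pi_Z + pi_W + pi_U = 1.

Using the first 4 balance equations plus normalization, the linear system A*pi = b is:
  [-3/4, 1/4, 1/16, 3/16, 1/16] . pi = 0
  [1/4, -15/16, 1/4, 3/16, 3/16] . pi = 0
  [1/16, 5/16, -15/16, 7/16, 1/16] . pi = 0
  [1/4, 1/4, 1/8, -15/16, 5/16] . pi = 0
  [1, 1, 1, 1, 1] . pi = 1

Solving yields:
  pi_X = 346/2287
  pi_Y = 424/2287
  pi_Z = 425/2287
  pi_W = 939/4574
  pi_U = 1245/4574

Verification (pi * P):
  346/2287*1/4 + 424/2287*1/4 + 425/2287*1/16 + 939/4574*3/16 + 1245/4574*1/16 = 346/2287 = pi_X  (ok)
  346/2287*1/4 + 424/2287*1/16 + 425/2287*1/4 + 939/4574*3/16 + 1245/4574*3/16 = 424/2287 = pi_Y  (ok)
  346/2287*1/16 + 424/2287*5/16 + 425/2287*1/16 + 939/4574*7/16 + 1245/4574*1/16 = 425/2287 = pi_Z  (ok)
  346/2287*1/4 + 424/2287*1/4 + 425/2287*1/8 + 939/4574*1/16 + 1245/4574*5/16 = 939/4574 = pi_W  (ok)
  346/2287*3/16 + 424/2287*1/8 + 425/2287*1/2 + 939/4574*1/8 + 1245/4574*3/8 = 1245/4574 = pi_U  (ok)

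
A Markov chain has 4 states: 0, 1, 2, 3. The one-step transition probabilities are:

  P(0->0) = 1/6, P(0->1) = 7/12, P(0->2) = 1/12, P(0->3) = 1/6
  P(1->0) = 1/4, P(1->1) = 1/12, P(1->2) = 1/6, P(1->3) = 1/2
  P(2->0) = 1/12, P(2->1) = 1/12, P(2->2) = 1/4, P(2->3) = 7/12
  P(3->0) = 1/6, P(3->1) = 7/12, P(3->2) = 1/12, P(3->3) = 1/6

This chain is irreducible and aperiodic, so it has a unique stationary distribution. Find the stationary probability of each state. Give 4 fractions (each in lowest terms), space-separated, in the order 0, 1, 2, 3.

The stationary distribution satisfies pi = pi * P, i.e.:
  pi_0 = 1/6*pi_0 + 1/4*pi_1 + 1/12*pi_2 + 1/6*pi_3
  pi_1 = 7/12*pi_0 + 1/12*pi_1 + 1/12*pi_2 + 7/12*pi_3
  pi_2 = 1/12*pi_0 + 1/6*pi_1 + 1/4*pi_2 + 1/12*pi_3
  pi_3 = 1/6*pi_0 + 1/2*pi_1 + 7/12*pi_2 + 1/6*pi_3
with normalization: pi_0 + pi_1 + pi_2 + pi_3 = 1.

Using the first 3 balance equations plus normalization, the linear system A*pi = b is:
  [-5/6, 1/4, 1/12, 1/6] . pi = 0
  [7/12, -11/12, 1/12, 7/12] . pi = 0
  [1/12, 1/6, -3/4, 1/12] . pi = 0
  [1, 1, 1, 1] . pi = 1

Solving yields:
  pi_0 = 137/744
  pi_1 = 32/93
  pi_2 = 25/186
  pi_3 = 251/744

Verification (pi * P):
  137/744*1/6 + 32/93*1/4 + 25/186*1/12 + 251/744*1/6 = 137/744 = pi_0  (ok)
  137/744*7/12 + 32/93*1/12 + 25/186*1/12 + 251/744*7/12 = 32/93 = pi_1  (ok)
  137/744*1/12 + 32/93*1/6 + 25/186*1/4 + 251/744*1/12 = 25/186 = pi_2  (ok)
  137/744*1/6 + 32/93*1/2 + 25/186*7/12 + 251/744*1/6 = 251/744 = pi_3  (ok)

Answer: 137/744 32/93 25/186 251/744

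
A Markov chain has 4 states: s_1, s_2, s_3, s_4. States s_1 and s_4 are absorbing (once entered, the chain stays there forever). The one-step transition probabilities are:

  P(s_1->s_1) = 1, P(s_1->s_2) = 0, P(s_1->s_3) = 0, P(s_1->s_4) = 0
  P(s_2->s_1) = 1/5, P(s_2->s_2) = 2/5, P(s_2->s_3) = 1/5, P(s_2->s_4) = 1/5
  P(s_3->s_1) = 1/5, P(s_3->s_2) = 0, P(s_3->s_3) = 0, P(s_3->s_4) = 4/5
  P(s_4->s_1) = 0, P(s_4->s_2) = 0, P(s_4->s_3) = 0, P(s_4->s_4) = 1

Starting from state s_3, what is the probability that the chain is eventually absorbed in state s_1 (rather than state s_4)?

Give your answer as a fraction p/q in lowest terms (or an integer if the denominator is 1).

Answer: 1/5

Derivation:
Let a_i = P(absorbed in s_1 | start in state i).
Boundary conditions: a_s_1 = 1, a_s_4 = 0.
For each transient state i, a_i = sum_j P(i->j) * a_j:
  a_s_2 = 1/5*a_s_1 + 2/5*a_s_2 + 1/5*a_s_3 + 1/5*a_s_4
  a_s_3 = 1/5*a_s_1 + 0*a_s_2 + 0*a_s_3 + 4/5*a_s_4

Substituting a_s_1 = 1 and a_s_4 = 0, rearrange to (I - Q) a = r where r[i] = P(i -> s_1):
  [3/5, -1/5] . (a_s_2, a_s_3) = 1/5
  [0, 1] . (a_s_2, a_s_3) = 1/5

Solving yields:
  a_s_2 = 2/5
  a_s_3 = 1/5

Starting state is s_3, so the absorption probability is a_s_3 = 1/5.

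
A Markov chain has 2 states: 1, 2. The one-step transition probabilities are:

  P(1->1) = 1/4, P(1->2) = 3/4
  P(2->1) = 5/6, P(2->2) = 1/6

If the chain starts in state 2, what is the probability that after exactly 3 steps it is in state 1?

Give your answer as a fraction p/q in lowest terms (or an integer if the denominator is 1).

Computing P^3 by repeated multiplication:
P^1 =
  1: [1/4, 3/4]
  2: [5/6, 1/6]
P^2 =
  1: [11/16, 5/16]
  2: [25/72, 47/72]
P^3 =
  1: [83/192, 109/192]
  2: [545/864, 319/864]

(P^3)[2 -> 1] = 545/864

Answer: 545/864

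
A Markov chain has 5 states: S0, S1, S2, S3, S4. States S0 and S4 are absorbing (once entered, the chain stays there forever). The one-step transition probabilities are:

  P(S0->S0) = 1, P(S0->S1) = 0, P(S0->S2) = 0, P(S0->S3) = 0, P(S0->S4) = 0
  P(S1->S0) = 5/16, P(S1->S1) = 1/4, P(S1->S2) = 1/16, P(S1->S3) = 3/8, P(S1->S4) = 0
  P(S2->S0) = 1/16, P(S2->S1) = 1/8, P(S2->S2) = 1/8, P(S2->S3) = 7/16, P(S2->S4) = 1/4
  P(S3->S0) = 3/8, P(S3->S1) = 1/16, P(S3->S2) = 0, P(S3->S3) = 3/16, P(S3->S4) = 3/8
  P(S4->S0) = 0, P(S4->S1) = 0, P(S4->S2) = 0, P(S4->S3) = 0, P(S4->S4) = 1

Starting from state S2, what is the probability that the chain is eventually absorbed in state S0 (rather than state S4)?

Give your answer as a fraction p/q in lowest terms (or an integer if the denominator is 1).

Let a_i = P(absorbed in S0 | start in state i).
Boundary conditions: a_S0 = 1, a_S4 = 0.
For each transient state i, a_i = sum_j P(i->j) * a_j:
  a_S1 = 5/16*a_S0 + 1/4*a_S1 + 1/16*a_S2 + 3/8*a_S3 + 0*a_S4
  a_S2 = 1/16*a_S0 + 1/8*a_S1 + 1/8*a_S2 + 7/16*a_S3 + 1/4*a_S4
  a_S3 = 3/8*a_S0 + 1/16*a_S1 + 0*a_S2 + 3/16*a_S3 + 3/8*a_S4

Substituting a_S0 = 1 and a_S4 = 0, rearrange to (I - Q) a = r where r[i] = P(i -> S0):
  [3/4, -1/16, -3/8] . (a_S1, a_S2, a_S3) = 5/16
  [-1/8, 7/8, -7/16] . (a_S1, a_S2, a_S3) = 1/16
  [-1/16, 0, 13/16] . (a_S1, a_S2, a_S3) = 3/8

Solving yields:
  a_S1 = 113/159
  a_S2 = 297/689
  a_S3 = 1067/2067

Starting state is S2, so the absorption probability is a_S2 = 297/689.

Answer: 297/689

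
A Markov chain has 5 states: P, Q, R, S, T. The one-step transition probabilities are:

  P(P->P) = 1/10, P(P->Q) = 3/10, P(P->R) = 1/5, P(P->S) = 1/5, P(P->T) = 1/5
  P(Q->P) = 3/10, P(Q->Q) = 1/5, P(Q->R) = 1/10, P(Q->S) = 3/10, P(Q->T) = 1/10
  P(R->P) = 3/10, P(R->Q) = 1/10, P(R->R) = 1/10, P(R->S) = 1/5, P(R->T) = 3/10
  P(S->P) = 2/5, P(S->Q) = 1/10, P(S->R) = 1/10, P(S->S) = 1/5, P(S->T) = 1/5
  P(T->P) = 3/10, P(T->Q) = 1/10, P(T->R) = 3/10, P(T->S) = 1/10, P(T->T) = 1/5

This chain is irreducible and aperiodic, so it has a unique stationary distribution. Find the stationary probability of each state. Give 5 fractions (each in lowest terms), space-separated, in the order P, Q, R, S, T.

Answer: 3127/11737 1999/11737 1955/11737 2313/11737 213/1067

Derivation:
The stationary distribution satisfies pi = pi * P, i.e.:
  pi_P = 1/10*pi_P + 3/10*pi_Q + 3/10*pi_R + 2/5*pi_S + 3/10*pi_T
  pi_Q = 3/10*pi_P + 1/5*pi_Q + 1/10*pi_R + 1/10*pi_S + 1/10*pi_T
  pi_R = 1/5*pi_P + 1/10*pi_Q + 1/10*pi_R + 1/10*pi_S + 3/10*pi_T
  pi_S = 1/5*pi_P + 3/10*pi_Q + 1/5*pi_R + 1/5*pi_S + 1/10*pi_T
  pi_T = 1/5*pi_P + 1/10*pi_Q + 3/10*pi_R + 1/5*pi_S + 1/5*pi_T
with normalization: pi_P + pi_Q + pi_R + pi_S + pi_T = 1.

Using the first 4 balance equations plus normalization, the linear system A*pi = b is:
  [-9/10, 3/10, 3/10, 2/5, 3/10] . pi = 0
  [3/10, -4/5, 1/10, 1/10, 1/10] . pi = 0
  [1/5, 1/10, -9/10, 1/10, 3/10] . pi = 0
  [1/5, 3/10, 1/5, -4/5, 1/10] . pi = 0
  [1, 1, 1, 1, 1] . pi = 1

Solving yields:
  pi_P = 3127/11737
  pi_Q = 1999/11737
  pi_R = 1955/11737
  pi_S = 2313/11737
  pi_T = 213/1067

Verification (pi * P):
  3127/11737*1/10 + 1999/11737*3/10 + 1955/11737*3/10 + 2313/11737*2/5 + 213/1067*3/10 = 3127/11737 = pi_P  (ok)
  3127/11737*3/10 + 1999/11737*1/5 + 1955/11737*1/10 + 2313/11737*1/10 + 213/1067*1/10 = 1999/11737 = pi_Q  (ok)
  3127/11737*1/5 + 1999/11737*1/10 + 1955/11737*1/10 + 2313/11737*1/10 + 213/1067*3/10 = 1955/11737 = pi_R  (ok)
  3127/11737*1/5 + 1999/11737*3/10 + 1955/11737*1/5 + 2313/11737*1/5 + 213/1067*1/10 = 2313/11737 = pi_S  (ok)
  3127/11737*1/5 + 1999/11737*1/10 + 1955/11737*3/10 + 2313/11737*1/5 + 213/1067*1/5 = 213/1067 = pi_T  (ok)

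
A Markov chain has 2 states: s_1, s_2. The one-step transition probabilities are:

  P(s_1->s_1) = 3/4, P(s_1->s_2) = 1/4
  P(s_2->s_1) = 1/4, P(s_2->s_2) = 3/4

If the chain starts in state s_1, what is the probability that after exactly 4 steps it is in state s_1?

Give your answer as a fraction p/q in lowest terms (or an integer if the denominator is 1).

Computing P^4 by repeated multiplication:
P^1 =
  s_1: [3/4, 1/4]
  s_2: [1/4, 3/4]
P^2 =
  s_1: [5/8, 3/8]
  s_2: [3/8, 5/8]
P^3 =
  s_1: [9/16, 7/16]
  s_2: [7/16, 9/16]
P^4 =
  s_1: [17/32, 15/32]
  s_2: [15/32, 17/32]

(P^4)[s_1 -> s_1] = 17/32

Answer: 17/32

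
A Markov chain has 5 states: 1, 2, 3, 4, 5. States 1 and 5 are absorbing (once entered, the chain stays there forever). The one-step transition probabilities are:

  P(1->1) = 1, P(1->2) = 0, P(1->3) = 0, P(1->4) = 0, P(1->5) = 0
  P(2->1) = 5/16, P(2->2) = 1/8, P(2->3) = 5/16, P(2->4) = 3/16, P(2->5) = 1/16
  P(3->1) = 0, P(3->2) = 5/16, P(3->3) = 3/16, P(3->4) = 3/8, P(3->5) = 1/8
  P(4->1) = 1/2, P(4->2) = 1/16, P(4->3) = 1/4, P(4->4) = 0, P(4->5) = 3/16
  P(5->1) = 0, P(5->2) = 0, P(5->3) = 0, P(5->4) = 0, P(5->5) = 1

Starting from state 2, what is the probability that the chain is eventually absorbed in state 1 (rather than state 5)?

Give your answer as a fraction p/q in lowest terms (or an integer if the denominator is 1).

Answer: 64/89

Derivation:
Let a_i = P(absorbed in 1 | start in state i).
Boundary conditions: a_1 = 1, a_5 = 0.
For each transient state i, a_i = sum_j P(i->j) * a_j:
  a_2 = 5/16*a_1 + 1/8*a_2 + 5/16*a_3 + 3/16*a_4 + 1/16*a_5
  a_3 = 0*a_1 + 5/16*a_2 + 3/16*a_3 + 3/8*a_4 + 1/8*a_5
  a_4 = 1/2*a_1 + 1/16*a_2 + 1/4*a_3 + 0*a_4 + 3/16*a_5

Substituting a_1 = 1 and a_5 = 0, rearrange to (I - Q) a = r where r[i] = P(i -> 1):
  [7/8, -5/16, -3/16] . (a_2, a_3, a_4) = 5/16
  [-5/16, 13/16, -3/8] . (a_2, a_3, a_4) = 0
  [-1/16, -1/4, 1] . (a_2, a_3, a_4) = 1/2

Solving yields:
  a_2 = 64/89
  a_3 = 1222/2047
  a_4 = 1421/2047

Starting state is 2, so the absorption probability is a_2 = 64/89.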